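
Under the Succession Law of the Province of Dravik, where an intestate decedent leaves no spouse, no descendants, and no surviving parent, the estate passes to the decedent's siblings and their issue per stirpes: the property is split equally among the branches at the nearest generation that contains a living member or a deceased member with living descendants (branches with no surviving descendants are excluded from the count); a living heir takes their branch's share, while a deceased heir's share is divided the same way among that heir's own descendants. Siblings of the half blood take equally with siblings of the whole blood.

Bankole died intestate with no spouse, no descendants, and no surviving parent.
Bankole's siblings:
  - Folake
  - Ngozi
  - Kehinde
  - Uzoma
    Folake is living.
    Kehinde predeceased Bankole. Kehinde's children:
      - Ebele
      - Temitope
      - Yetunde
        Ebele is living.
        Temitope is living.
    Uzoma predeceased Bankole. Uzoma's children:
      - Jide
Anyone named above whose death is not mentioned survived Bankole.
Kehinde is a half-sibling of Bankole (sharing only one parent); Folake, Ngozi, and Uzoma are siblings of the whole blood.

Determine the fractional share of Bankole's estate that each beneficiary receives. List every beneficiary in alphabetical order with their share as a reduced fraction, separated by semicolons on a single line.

No spouse, descendants, or parent survives, so the estate passes to Bankole's siblings per stirpes.
Half-blood and whole-blood siblings take equally under the stated rule.
The estate is divided into 4 equal shares of 1/4 among Folake, Ngozi, Kehinde, Uzoma.
Folake is living and takes 1/4.
Ngozi is living and takes 1/4.
Kehinde predeceased; the 1/4 allotted to Kehinde's branch passes to Kehinde's issue by representation.
The 1/4 is divided into 3 equal shares of 1/12 among Ebele, Temitope, Yetunde.
Ebele is living and takes 1/12.
Temitope is living and takes 1/12.
Yetunde is living and takes 1/12.
Uzoma predeceased; the 1/4 allotted to Uzoma's branch passes to Uzoma's issue by representation.
Jide is the sole taker at this level and receives the full 1/4.

Ebele 1/12; Folake 1/4; Jide 1/4; Ngozi 1/4; Temitope 1/12; Yetunde 1/12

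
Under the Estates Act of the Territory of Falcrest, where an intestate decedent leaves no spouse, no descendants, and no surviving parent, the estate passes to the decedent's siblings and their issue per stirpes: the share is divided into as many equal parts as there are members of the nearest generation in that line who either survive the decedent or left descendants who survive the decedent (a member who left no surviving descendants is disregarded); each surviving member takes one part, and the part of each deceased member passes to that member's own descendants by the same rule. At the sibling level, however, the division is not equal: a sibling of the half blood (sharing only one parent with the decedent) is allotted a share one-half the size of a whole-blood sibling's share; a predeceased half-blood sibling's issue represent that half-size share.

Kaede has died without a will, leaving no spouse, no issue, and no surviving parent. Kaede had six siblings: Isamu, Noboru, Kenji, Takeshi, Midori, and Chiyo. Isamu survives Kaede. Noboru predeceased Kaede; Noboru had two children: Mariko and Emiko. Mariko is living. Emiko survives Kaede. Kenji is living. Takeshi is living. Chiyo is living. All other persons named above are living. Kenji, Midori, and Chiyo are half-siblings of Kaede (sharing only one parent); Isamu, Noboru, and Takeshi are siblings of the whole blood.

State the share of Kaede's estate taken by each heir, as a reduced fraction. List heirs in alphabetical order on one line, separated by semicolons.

No spouse, descendants, or parent survives, so the estate passes to Kaede's siblings per stirpes.
Half-blood siblings count for one-half the weight of whole-blood siblings at the initial division.
Dividing 1 in proportion to weights (total weight 9/2): Isamu (weight 1) → 2/9; Noboru (weight 1) → 2/9; Kenji (weight 1/2) → 1/9; Takeshi (weight 1) → 2/9; Midori (weight 1/2) → 1/9; Chiyo (weight 1/2) → 1/9.
Isamu is living and takes 2/9.
Noboru predeceased; the 2/9 allotted to Noboru's branch passes to Noboru's issue by representation.
The 2/9 is divided into 2 equal shares of 1/9 among Mariko, Emiko.
Mariko is living and takes 1/9.
Emiko is living and takes 1/9.
Kenji is living and takes 1/9.
Takeshi is living and takes 2/9.
Midori is living and takes 1/9.
Chiyo is living and takes 1/9.

Chiyo 1/9; Emiko 1/9; Isamu 2/9; Kenji 1/9; Mariko 1/9; Midori 1/9; Takeshi 2/9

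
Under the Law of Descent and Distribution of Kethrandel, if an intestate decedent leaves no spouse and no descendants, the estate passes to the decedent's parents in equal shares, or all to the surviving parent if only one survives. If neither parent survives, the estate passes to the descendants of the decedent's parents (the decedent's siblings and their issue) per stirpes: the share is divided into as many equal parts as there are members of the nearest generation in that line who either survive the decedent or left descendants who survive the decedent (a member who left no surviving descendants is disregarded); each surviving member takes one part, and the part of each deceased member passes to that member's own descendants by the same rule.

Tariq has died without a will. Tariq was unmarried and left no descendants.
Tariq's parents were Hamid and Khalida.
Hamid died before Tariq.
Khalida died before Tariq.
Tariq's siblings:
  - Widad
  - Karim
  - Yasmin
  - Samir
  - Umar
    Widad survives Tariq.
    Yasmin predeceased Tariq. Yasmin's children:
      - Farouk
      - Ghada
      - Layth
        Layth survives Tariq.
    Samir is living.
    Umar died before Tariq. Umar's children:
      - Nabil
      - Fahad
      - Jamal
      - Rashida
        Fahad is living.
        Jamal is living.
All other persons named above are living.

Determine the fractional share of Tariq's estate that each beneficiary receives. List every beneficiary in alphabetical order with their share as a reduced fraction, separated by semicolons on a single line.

Fahad 1/20; Farouk 1/15; Ghada 1/15; Jamal 1/20; Karim 1/5; Layth 1/15; Nabil 1/20; Rashida 1/20; Samir 1/5; Widad 1/5

Neither parent survives and there are no descendants, so the estate passes to Tariq's siblings and their issue per stirpes.
The estate is divided into 5 equal shares of 1/5 among Widad, Karim, Yasmin, Samir, Umar.
Widad is living and takes 1/5.
Karim is living and takes 1/5.
Yasmin predeceased; the 1/5 allotted to Yasmin's branch passes to Yasmin's issue by representation.
The 1/5 is divided into 3 equal shares of 1/15 among Farouk, Ghada, Layth.
Farouk is living and takes 1/15.
Ghada is living and takes 1/15.
Layth is living and takes 1/15.
Samir is living and takes 1/5.
Umar predeceased; the 1/5 allotted to Umar's branch passes to Umar's issue by representation.
The 1/5 is divided into 4 equal shares of 1/20 among Nabil, Fahad, Jamal, Rashida.
Nabil is living and takes 1/20.
Fahad is living and takes 1/20.
Jamal is living and takes 1/20.
Rashida is living and takes 1/20.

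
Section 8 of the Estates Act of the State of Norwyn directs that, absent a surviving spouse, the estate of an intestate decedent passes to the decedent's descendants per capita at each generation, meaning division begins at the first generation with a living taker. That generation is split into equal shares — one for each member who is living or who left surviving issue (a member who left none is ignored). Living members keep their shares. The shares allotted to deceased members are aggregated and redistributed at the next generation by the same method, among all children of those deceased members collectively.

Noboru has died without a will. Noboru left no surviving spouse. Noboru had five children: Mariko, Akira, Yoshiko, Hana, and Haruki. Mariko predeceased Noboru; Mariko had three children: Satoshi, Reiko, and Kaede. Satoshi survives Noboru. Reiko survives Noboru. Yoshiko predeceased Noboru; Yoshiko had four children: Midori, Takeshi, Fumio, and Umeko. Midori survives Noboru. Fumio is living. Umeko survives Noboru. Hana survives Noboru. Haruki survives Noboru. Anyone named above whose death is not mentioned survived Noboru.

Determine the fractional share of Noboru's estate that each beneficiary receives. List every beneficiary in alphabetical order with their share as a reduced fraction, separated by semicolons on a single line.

Akira 1/5; Fumio 2/35; Hana 1/5; Haruki 1/5; Kaede 2/35; Midori 2/35; Reiko 2/35; Satoshi 2/35; Takeshi 2/35; Umeko 2/35

There is no surviving spouse, so the entire estate passes to Noboru's descendants per capita at each generation.
At generation 1 (Mariko, Akira, Yoshiko, Hana, Haruki) there are 5 shares of (1)/5 = 1/5 each.
Living: Akira, Hana, and Haruki — each takes 1/5.
Deceased: Mariko and Yoshiko. Their combined 2/5 is pooled and carried to generation 2.
At generation 2 (Satoshi, Reiko, Kaede, Midori, Takeshi, Fumio, Umeko) there are 7 shares of (2/5)/7 = 2/35 each.
Living: Satoshi, Reiko, Kaede, Midori, Takeshi, Fumio, and Umeko — each takes 2/35.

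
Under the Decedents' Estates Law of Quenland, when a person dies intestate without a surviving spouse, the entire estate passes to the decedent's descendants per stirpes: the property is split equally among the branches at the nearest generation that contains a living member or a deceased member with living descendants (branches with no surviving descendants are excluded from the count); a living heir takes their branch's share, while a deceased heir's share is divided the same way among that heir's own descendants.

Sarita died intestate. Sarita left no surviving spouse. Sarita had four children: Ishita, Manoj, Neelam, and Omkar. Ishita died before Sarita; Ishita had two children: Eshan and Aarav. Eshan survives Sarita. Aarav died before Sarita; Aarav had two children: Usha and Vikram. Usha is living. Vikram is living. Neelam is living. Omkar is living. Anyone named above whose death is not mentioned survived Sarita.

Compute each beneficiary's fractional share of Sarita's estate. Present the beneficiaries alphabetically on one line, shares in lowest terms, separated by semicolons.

There is no surviving spouse, so the entire estate passes to Sarita's descendants per stirpes.
The estate is divided into 4 equal shares of 1/4 among Ishita, Manoj, Neelam, Omkar.
Ishita predeceased; the 1/4 allotted to Ishita's branch passes to Ishita's issue by representation.
The 1/4 is divided into 2 equal shares of 1/8 among Eshan, Aarav.
Eshan is living and takes 1/8.
Aarav predeceased; the 1/8 allotted to Aarav's branch passes to Aarav's issue by representation.
The 1/8 is divided into 2 equal shares of 1/16 among Usha, Vikram.
Usha is living and takes 1/16.
Vikram is living and takes 1/16.
Manoj is living and takes 1/4.
Neelam is living and takes 1/4.
Omkar is living and takes 1/4.

Eshan 1/8; Manoj 1/4; Neelam 1/4; Omkar 1/4; Usha 1/16; Vikram 1/16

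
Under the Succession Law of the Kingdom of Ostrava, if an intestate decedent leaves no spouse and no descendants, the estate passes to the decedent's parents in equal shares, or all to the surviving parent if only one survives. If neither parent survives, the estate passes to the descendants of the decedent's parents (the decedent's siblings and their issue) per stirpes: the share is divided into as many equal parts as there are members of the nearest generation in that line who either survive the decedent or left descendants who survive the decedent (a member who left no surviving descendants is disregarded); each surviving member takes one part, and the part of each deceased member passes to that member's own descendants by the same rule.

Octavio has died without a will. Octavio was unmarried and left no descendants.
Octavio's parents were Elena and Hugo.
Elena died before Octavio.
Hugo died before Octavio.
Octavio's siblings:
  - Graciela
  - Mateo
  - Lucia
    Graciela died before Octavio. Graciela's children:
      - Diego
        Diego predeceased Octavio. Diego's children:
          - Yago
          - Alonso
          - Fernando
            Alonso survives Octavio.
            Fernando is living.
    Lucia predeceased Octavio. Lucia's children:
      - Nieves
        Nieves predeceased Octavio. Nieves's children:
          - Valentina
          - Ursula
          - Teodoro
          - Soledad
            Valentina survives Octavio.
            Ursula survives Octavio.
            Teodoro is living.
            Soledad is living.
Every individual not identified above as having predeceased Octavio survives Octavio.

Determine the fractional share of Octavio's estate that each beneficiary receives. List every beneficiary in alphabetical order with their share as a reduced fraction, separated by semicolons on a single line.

Neither parent survives and there are no descendants, so the estate passes to Octavio's siblings and their issue per stirpes.
The estate is divided into 3 equal shares of 1/3 among Graciela, Mateo, Lucia.
Graciela predeceased; the 1/3 allotted to Graciela's branch passes to Graciela's issue by representation.
Diego's line is the sole branch at this level, so the full 1/3 passes to Diego's issue by representation.
The 1/3 is divided into 3 equal shares of 1/9 among Yago, Alonso, Fernando.
Yago is living and takes 1/9.
Alonso is living and takes 1/9.
Fernando is living and takes 1/9.
Mateo is living and takes 1/3.
Lucia predeceased; the 1/3 allotted to Lucia's branch passes to Lucia's issue by representation.
Nieves's line is the sole branch at this level, so the full 1/3 passes to Nieves's issue by representation.
The 1/3 is divided into 4 equal shares of 1/12 among Valentina, Ursula, Teodoro, Soledad.
Valentina is living and takes 1/12.
Ursula is living and takes 1/12.
Teodoro is living and takes 1/12.
Soledad is living and takes 1/12.

Alonso 1/9; Fernando 1/9; Mateo 1/3; Soledad 1/12; Teodoro 1/12; Ursula 1/12; Valentina 1/12; Yago 1/9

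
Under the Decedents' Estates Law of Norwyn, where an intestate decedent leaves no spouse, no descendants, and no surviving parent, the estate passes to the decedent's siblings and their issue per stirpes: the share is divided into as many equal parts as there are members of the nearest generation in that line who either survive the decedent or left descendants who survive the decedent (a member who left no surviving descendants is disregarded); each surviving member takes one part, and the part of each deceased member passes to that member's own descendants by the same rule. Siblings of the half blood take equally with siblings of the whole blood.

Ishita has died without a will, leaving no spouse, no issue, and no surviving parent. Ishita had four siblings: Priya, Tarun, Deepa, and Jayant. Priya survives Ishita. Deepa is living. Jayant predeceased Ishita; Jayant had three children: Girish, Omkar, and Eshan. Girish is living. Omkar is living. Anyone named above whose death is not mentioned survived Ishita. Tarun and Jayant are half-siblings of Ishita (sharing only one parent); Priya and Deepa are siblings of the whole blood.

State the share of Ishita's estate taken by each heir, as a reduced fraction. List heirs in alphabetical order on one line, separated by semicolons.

No spouse, descendants, or parent survives, so the estate passes to Ishita's siblings per stirpes.
Half-blood and whole-blood siblings take equally under the stated rule.
The estate is divided into 4 equal shares of 1/4 among Priya, Tarun, Deepa, Jayant.
Priya is living and takes 1/4.
Tarun is living and takes 1/4.
Deepa is living and takes 1/4.
Jayant predeceased; the 1/4 allotted to Jayant's branch passes to Jayant's issue by representation.
The 1/4 is divided into 3 equal shares of 1/12 among Girish, Omkar, Eshan.
Girish is living and takes 1/12.
Omkar is living and takes 1/12.
Eshan is living and takes 1/12.

Deepa 1/4; Eshan 1/12; Girish 1/12; Omkar 1/12; Priya 1/4; Tarun 1/4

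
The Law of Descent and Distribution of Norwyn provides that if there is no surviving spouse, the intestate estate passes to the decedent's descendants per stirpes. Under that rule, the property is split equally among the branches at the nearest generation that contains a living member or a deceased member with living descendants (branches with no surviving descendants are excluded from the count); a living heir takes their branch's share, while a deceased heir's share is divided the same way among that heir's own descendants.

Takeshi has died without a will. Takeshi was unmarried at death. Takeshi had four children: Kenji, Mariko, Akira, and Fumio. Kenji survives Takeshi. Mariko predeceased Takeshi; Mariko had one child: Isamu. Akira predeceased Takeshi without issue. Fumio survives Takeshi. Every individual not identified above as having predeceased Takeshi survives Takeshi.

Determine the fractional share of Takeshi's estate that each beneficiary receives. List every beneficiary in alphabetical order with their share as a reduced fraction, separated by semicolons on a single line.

There is no surviving spouse, so the entire estate passes to Takeshi's descendants per stirpes.
Akira left no surviving issue, so that branch lapses and is disregarded.
The estate is divided into 3 equal shares of 1/3 among Kenji, Mariko, Fumio.
Kenji is living and takes 1/3.
Mariko predeceased; the 1/3 allotted to Mariko's branch passes to Mariko's issue by representation.
Isamu is the sole taker at this level and receives the full 1/3.
Fumio is living and takes 1/3.

Fumio 1/3; Isamu 1/3; Kenji 1/3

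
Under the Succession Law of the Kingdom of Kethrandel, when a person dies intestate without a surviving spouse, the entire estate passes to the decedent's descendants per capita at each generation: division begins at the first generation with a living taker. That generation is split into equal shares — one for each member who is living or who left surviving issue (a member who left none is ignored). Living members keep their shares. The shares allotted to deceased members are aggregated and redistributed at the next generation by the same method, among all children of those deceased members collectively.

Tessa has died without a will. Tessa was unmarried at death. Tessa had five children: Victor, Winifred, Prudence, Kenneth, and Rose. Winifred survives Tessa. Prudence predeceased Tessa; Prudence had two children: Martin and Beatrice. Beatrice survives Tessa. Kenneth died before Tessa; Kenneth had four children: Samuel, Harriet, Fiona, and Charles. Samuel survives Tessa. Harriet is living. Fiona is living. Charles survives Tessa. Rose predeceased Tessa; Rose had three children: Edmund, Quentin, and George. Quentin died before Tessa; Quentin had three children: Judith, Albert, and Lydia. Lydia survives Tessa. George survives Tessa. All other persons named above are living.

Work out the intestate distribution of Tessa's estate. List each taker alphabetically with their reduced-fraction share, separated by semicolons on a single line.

Albert 1/45; Beatrice 1/15; Charles 1/15; Edmund 1/15; Fiona 1/15; George 1/15; Harriet 1/15; Judith 1/45; Lydia 1/45; Martin 1/15; Samuel 1/15; Victor 1/5; Winifred 1/5

There is no surviving spouse, so the entire estate passes to Tessa's descendants per capita at each generation.
At generation 1 (Victor, Winifred, Prudence, Kenneth, Rose) there are 5 shares of (1)/5 = 1/5 each.
Living: Victor and Winifred — each takes 1/5.
Deceased: Prudence, Kenneth, and Rose. Their combined 3/5 is pooled and carried to generation 2.
At generation 2 (Martin, Beatrice, Samuel, Harriet, Fiona, Charles, Edmund, Quentin, George) there are 9 shares of (3/5)/9 = 1/15 each.
Living: Martin, Beatrice, Samuel, Harriet, Fiona, Charles, Edmund, and George — each takes 1/15.
Deceased: Quentin. That 1/15 share is carried to generation 3.
At generation 3 (Judith, Albert, Lydia) there are 3 shares of (1/15)/3 = 1/45 each.
Living: Judith, Albert, and Lydia — each takes 1/45.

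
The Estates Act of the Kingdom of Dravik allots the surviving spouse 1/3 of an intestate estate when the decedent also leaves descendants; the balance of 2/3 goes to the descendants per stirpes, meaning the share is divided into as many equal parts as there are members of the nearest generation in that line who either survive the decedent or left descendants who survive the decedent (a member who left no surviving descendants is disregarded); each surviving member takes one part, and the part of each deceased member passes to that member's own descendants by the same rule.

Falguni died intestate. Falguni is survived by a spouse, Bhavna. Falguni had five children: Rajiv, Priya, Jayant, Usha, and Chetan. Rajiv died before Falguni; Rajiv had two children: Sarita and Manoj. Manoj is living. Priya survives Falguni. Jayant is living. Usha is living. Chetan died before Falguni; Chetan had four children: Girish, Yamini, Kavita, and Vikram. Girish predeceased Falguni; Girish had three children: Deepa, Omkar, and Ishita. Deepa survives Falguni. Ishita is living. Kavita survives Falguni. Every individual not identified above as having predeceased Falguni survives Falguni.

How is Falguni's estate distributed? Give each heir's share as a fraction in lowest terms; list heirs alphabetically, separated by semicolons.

Bhavna, as surviving spouse, takes 1/3.
The remaining 2/3 passes to Falguni's descendants per stirpes.
The 2/3 is divided into 5 equal shares of 2/15 among Rajiv, Priya, Jayant, Usha, Chetan.
Rajiv predeceased; the 2/15 allotted to Rajiv's branch passes to Rajiv's issue by representation.
The 2/15 is divided into 2 equal shares of 1/15 among Sarita, Manoj.
Sarita is living and takes 1/15.
Manoj is living and takes 1/15.
Priya is living and takes 2/15.
Jayant is living and takes 2/15.
Usha is living and takes 2/15.
Chetan predeceased; the 2/15 allotted to Chetan's branch passes to Chetan's issue by representation.
The 2/15 is divided into 4 equal shares of 1/30 among Girish, Yamini, Kavita, Vikram.
Girish predeceased; the 1/30 allotted to Girish's branch passes to Girish's issue by representation.
The 1/30 is divided into 3 equal shares of 1/90 among Deepa, Omkar, Ishita.
Deepa is living and takes 1/90.
Omkar is living and takes 1/90.
Ishita is living and takes 1/90.
Yamini is living and takes 1/30.
Kavita is living and takes 1/30.
Vikram is living and takes 1/30.

Bhavna 1/3; Deepa 1/90; Ishita 1/90; Jayant 2/15; Kavita 1/30; Manoj 1/15; Omkar 1/90; Priya 2/15; Sarita 1/15; Usha 2/15; Vikram 1/30; Yamini 1/30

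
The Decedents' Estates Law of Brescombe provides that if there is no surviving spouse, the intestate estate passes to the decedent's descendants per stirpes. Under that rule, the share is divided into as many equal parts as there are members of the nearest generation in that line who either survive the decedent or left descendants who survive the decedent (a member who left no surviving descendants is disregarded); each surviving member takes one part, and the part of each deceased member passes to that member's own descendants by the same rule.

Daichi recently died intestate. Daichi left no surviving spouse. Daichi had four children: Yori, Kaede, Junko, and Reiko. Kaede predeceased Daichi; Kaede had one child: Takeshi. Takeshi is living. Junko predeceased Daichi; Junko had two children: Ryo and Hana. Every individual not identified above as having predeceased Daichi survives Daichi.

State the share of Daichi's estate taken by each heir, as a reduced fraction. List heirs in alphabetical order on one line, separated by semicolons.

There is no surviving spouse, so the entire estate passes to Daichi's descendants per stirpes.
The estate is divided into 4 equal shares of 1/4 among Yori, Kaede, Junko, Reiko.
Yori is living and takes 1/4.
Kaede predeceased; the 1/4 allotted to Kaede's branch passes to Kaede's issue by representation.
Takeshi is the sole taker at this level and receives the full 1/4.
Junko predeceased; the 1/4 allotted to Junko's branch passes to Junko's issue by representation.
The 1/4 is divided into 2 equal shares of 1/8 among Ryo, Hana.
Ryo is living and takes 1/8.
Hana is living and takes 1/8.
Reiko is living and takes 1/4.

Hana 1/8; Reiko 1/4; Ryo 1/8; Takeshi 1/4; Yori 1/4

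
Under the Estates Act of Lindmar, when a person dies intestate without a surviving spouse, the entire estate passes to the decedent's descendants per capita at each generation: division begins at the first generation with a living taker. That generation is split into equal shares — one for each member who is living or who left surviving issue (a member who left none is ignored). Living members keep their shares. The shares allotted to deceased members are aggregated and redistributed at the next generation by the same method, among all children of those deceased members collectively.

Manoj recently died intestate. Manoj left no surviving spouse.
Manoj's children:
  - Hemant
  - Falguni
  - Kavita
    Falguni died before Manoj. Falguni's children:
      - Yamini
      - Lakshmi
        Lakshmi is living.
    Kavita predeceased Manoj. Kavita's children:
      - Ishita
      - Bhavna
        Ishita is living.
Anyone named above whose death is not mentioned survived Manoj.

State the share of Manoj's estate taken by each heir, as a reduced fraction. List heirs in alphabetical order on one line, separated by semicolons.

Bhavna 1/6; Hemant 1/3; Ishita 1/6; Lakshmi 1/6; Yamini 1/6

There is no surviving spouse, so the entire estate passes to Manoj's descendants per capita at each generation.
At generation 1 (Hemant, Falguni, Kavita) there are 3 shares of (1)/3 = 1/3 each.
Living: Hemant — each takes 1/3.
Deceased: Falguni and Kavita. Their combined 2/3 is pooled and carried to generation 2.
At generation 2 (Yamini, Lakshmi, Ishita, Bhavna) there are 4 shares of (2/3)/4 = 1/6 each.
Living: Yamini, Lakshmi, Ishita, and Bhavna — each takes 1/6.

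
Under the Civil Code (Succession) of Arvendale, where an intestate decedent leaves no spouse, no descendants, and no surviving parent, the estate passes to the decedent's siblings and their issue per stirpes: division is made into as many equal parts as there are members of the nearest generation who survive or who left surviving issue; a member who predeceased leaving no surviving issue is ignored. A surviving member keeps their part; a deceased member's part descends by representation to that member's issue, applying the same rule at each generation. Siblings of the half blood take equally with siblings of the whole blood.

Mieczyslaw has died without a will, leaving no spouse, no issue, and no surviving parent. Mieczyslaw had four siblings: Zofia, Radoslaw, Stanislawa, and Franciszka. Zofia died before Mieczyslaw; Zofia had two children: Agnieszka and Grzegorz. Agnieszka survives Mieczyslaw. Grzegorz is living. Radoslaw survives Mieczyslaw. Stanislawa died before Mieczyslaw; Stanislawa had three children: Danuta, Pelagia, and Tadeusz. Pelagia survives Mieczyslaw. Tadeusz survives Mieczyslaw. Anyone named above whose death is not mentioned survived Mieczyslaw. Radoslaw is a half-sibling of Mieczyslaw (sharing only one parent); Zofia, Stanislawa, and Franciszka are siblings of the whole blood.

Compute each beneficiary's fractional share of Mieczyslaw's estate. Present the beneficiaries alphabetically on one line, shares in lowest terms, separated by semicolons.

Agnieszka 1/8; Danuta 1/12; Franciszka 1/4; Grzegorz 1/8; Pelagia 1/12; Radoslaw 1/4; Tadeusz 1/12

No spouse, descendants, or parent survives, so the estate passes to Mieczyslaw's siblings per stirpes.
Half-blood and whole-blood siblings take equally under the stated rule.
The estate is divided into 4 equal shares of 1/4 among Zofia, Radoslaw, Stanislawa, Franciszka.
Zofia predeceased; the 1/4 allotted to Zofia's branch passes to Zofia's issue by representation.
The 1/4 is divided into 2 equal shares of 1/8 among Agnieszka, Grzegorz.
Agnieszka is living and takes 1/8.
Grzegorz is living and takes 1/8.
Radoslaw is living and takes 1/4.
Stanislawa predeceased; the 1/4 allotted to Stanislawa's branch passes to Stanislawa's issue by representation.
The 1/4 is divided into 3 equal shares of 1/12 among Danuta, Pelagia, Tadeusz.
Danuta is living and takes 1/12.
Pelagia is living and takes 1/12.
Tadeusz is living and takes 1/12.
Franciszka is living and takes 1/4.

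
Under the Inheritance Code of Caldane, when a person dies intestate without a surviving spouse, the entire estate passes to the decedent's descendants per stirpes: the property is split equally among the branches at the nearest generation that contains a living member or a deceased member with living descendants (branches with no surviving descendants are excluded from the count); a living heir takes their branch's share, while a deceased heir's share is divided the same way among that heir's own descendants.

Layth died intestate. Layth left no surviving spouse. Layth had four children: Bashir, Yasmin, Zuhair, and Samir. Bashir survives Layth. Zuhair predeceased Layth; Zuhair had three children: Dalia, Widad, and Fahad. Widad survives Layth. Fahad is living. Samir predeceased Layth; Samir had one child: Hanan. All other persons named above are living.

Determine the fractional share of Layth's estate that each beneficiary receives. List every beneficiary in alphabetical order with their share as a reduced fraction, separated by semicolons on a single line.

There is no surviving spouse, so the entire estate passes to Layth's descendants per stirpes.
The estate is divided into 4 equal shares of 1/4 among Bashir, Yasmin, Zuhair, Samir.
Bashir is living and takes 1/4.
Yasmin is living and takes 1/4.
Zuhair predeceased; the 1/4 allotted to Zuhair's branch passes to Zuhair's issue by representation.
The 1/4 is divided into 3 equal shares of 1/12 among Dalia, Widad, Fahad.
Dalia is living and takes 1/12.
Widad is living and takes 1/12.
Fahad is living and takes 1/12.
Samir predeceased; the 1/4 allotted to Samir's branch passes to Samir's issue by representation.
Hanan is the sole taker at this level and receives the full 1/4.

Bashir 1/4; Dalia 1/12; Fahad 1/12; Hanan 1/4; Widad 1/12; Yasmin 1/4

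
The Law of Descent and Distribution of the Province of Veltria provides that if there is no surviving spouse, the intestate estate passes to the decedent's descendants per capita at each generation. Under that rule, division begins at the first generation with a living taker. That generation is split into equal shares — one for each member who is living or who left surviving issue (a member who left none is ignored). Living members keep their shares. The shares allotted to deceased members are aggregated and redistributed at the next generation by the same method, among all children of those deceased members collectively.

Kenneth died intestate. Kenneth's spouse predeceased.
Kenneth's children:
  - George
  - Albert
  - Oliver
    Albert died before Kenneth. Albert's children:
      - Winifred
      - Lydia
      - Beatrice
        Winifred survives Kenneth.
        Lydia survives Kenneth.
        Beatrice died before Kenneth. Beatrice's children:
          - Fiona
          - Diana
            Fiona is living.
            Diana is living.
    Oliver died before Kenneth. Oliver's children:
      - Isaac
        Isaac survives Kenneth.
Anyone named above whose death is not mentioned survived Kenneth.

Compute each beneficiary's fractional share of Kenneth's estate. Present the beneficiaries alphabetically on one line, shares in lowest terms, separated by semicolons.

Diana 1/12; Fiona 1/12; George 1/3; Isaac 1/6; Lydia 1/6; Winifred 1/6

There is no surviving spouse, so the entire estate passes to Kenneth's descendants per capita at each generation.
At generation 1 (George, Albert, Oliver) there are 3 shares of (1)/3 = 1/3 each.
Living: George — each takes 1/3.
Deceased: Albert and Oliver. Their combined 2/3 is pooled and carried to generation 2.
At generation 2 (Winifred, Lydia, Beatrice, Isaac) there are 4 shares of (2/3)/4 = 1/6 each.
Living: Winifred, Lydia, and Isaac — each takes 1/6.
Deceased: Beatrice. That 1/6 share is carried to generation 3.
At generation 3 (Fiona, Diana) there are 2 shares of (1/6)/2 = 1/12 each.
Living: Fiona and Diana — each takes 1/12.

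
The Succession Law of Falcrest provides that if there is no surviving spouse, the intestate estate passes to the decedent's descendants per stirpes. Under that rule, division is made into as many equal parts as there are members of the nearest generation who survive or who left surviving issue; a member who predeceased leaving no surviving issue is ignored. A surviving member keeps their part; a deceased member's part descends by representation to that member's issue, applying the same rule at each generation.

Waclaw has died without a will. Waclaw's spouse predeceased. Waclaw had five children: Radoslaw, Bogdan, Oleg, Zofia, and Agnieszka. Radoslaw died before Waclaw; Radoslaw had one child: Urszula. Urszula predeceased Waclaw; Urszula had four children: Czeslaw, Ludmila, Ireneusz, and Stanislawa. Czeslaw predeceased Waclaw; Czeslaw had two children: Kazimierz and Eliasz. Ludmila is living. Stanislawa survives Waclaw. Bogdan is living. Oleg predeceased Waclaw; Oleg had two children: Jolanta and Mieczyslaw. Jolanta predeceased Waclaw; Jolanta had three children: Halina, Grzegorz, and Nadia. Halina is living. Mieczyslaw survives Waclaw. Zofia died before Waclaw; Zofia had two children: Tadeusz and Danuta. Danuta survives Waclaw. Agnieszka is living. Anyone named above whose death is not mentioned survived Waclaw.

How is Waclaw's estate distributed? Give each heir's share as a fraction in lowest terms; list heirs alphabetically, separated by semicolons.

Agnieszka 1/5; Bogdan 1/5; Danuta 1/10; Eliasz 1/40; Grzegorz 1/30; Halina 1/30; Ireneusz 1/20; Kazimierz 1/40; Ludmila 1/20; Mieczyslaw 1/10; Nadia 1/30; Stanislawa 1/20; Tadeusz 1/10

There is no surviving spouse, so the entire estate passes to Waclaw's descendants per stirpes.
The estate is divided into 5 equal shares of 1/5 among Radoslaw, Bogdan, Oleg, Zofia, Agnieszka.
Radoslaw predeceased; the 1/5 allotted to Radoslaw's branch passes to Radoslaw's issue by representation.
Urszula's line is the sole branch at this level, so the full 1/5 passes to Urszula's issue by representation.
The 1/5 is divided into 4 equal shares of 1/20 among Czeslaw, Ludmila, Ireneusz, Stanislawa.
Czeslaw predeceased; the 1/20 allotted to Czeslaw's branch passes to Czeslaw's issue by representation.
The 1/20 is divided into 2 equal shares of 1/40 among Kazimierz, Eliasz.
Kazimierz is living and takes 1/40.
Eliasz is living and takes 1/40.
Ludmila is living and takes 1/20.
Ireneusz is living and takes 1/20.
Stanislawa is living and takes 1/20.
Bogdan is living and takes 1/5.
Oleg predeceased; the 1/5 allotted to Oleg's branch passes to Oleg's issue by representation.
The 1/5 is divided into 2 equal shares of 1/10 among Jolanta, Mieczyslaw.
Jolanta predeceased; the 1/10 allotted to Jolanta's branch passes to Jolanta's issue by representation.
The 1/10 is divided into 3 equal shares of 1/30 among Halina, Grzegorz, Nadia.
Halina is living and takes 1/30.
Grzegorz is living and takes 1/30.
Nadia is living and takes 1/30.
Mieczyslaw is living and takes 1/10.
Zofia predeceased; the 1/5 allotted to Zofia's branch passes to Zofia's issue by representation.
The 1/5 is divided into 2 equal shares of 1/10 among Tadeusz, Danuta.
Tadeusz is living and takes 1/10.
Danuta is living and takes 1/10.
Agnieszka is living and takes 1/5.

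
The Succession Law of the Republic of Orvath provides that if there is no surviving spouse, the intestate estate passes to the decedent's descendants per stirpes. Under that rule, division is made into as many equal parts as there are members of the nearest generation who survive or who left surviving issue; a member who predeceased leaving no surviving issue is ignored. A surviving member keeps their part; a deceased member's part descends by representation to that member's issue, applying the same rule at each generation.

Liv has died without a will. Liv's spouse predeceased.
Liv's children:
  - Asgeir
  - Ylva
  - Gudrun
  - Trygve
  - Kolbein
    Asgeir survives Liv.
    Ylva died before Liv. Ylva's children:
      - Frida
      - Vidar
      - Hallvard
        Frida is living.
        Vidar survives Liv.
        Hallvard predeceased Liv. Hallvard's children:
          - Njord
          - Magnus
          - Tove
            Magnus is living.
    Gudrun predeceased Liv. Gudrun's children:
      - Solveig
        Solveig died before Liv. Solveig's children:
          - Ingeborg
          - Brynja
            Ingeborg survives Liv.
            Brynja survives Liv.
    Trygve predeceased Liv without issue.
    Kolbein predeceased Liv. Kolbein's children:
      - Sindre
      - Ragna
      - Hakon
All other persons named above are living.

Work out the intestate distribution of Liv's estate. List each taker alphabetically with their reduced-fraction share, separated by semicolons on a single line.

Asgeir 1/4; Brynja 1/8; Frida 1/12; Hakon 1/12; Ingeborg 1/8; Magnus 1/36; Njord 1/36; Ragna 1/12; Sindre 1/12; Tove 1/36; Vidar 1/12

There is no surviving spouse, so the entire estate passes to Liv's descendants per stirpes.
Trygve left no surviving issue, so that branch lapses and is disregarded.
The estate is divided into 4 equal shares of 1/4 among Asgeir, Ylva, Gudrun, Kolbein.
Asgeir is living and takes 1/4.
Ylva predeceased; the 1/4 allotted to Ylva's branch passes to Ylva's issue by representation.
The 1/4 is divided into 3 equal shares of 1/12 among Frida, Vidar, Hallvard.
Frida is living and takes 1/12.
Vidar is living and takes 1/12.
Hallvard predeceased; the 1/12 allotted to Hallvard's branch passes to Hallvard's issue by representation.
The 1/12 is divided into 3 equal shares of 1/36 among Njord, Magnus, Tove.
Njord is living and takes 1/36.
Magnus is living and takes 1/36.
Tove is living and takes 1/36.
Gudrun predeceased; the 1/4 allotted to Gudrun's branch passes to Gudrun's issue by representation.
Solveig's line is the sole branch at this level, so the full 1/4 passes to Solveig's issue by representation.
The 1/4 is divided into 2 equal shares of 1/8 among Ingeborg, Brynja.
Ingeborg is living and takes 1/8.
Brynja is living and takes 1/8.
Kolbein predeceased; the 1/4 allotted to Kolbein's branch passes to Kolbein's issue by representation.
The 1/4 is divided into 3 equal shares of 1/12 among Sindre, Ragna, Hakon.
Sindre is living and takes 1/12.
Ragna is living and takes 1/12.
Hakon is living and takes 1/12.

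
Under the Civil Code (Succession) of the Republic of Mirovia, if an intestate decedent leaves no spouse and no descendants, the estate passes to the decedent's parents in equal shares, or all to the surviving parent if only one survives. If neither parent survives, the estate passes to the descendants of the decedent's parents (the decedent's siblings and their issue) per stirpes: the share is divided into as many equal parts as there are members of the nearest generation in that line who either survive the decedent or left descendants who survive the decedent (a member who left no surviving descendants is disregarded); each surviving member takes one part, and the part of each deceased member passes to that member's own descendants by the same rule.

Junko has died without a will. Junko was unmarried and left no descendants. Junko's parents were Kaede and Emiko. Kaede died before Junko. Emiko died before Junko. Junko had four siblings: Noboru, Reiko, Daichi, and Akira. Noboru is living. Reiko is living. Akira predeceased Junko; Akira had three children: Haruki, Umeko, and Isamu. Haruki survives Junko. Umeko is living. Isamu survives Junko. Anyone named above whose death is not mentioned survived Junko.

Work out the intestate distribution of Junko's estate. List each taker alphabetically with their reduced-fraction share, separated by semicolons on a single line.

Neither parent survives and there are no descendants, so the estate passes to Junko's siblings and their issue per stirpes.
The estate is divided into 4 equal shares of 1/4 among Noboru, Reiko, Daichi, Akira.
Noboru is living and takes 1/4.
Reiko is living and takes 1/4.
Daichi is living and takes 1/4.
Akira predeceased; the 1/4 allotted to Akira's branch passes to Akira's issue by representation.
The 1/4 is divided into 3 equal shares of 1/12 among Haruki, Umeko, Isamu.
Haruki is living and takes 1/12.
Umeko is living and takes 1/12.
Isamu is living and takes 1/12.

Daichi 1/4; Haruki 1/12; Isamu 1/12; Noboru 1/4; Reiko 1/4; Umeko 1/12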